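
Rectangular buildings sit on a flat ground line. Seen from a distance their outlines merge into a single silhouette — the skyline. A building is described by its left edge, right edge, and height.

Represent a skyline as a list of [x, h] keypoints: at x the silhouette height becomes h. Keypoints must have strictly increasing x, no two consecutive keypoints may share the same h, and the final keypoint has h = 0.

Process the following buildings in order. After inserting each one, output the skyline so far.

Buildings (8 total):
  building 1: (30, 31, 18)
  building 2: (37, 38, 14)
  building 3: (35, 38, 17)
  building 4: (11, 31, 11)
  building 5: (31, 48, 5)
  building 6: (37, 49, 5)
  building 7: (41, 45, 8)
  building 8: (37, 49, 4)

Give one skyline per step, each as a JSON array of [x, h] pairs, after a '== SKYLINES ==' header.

== SKYLINES ==
[[30,18],[31,0]]
[[30,18],[31,0],[37,14],[38,0]]
[[30,18],[31,0],[35,17],[38,0]]
[[11,11],[30,18],[31,0],[35,17],[38,0]]
[[11,11],[30,18],[31,5],[35,17],[38,5],[48,0]]
[[11,11],[30,18],[31,5],[35,17],[38,5],[49,0]]
[[11,11],[30,18],[31,5],[35,17],[38,5],[41,8],[45,5],[49,0]]
[[11,11],[30,18],[31,5],[35,17],[38,5],[41,8],[45,5],[49,0]]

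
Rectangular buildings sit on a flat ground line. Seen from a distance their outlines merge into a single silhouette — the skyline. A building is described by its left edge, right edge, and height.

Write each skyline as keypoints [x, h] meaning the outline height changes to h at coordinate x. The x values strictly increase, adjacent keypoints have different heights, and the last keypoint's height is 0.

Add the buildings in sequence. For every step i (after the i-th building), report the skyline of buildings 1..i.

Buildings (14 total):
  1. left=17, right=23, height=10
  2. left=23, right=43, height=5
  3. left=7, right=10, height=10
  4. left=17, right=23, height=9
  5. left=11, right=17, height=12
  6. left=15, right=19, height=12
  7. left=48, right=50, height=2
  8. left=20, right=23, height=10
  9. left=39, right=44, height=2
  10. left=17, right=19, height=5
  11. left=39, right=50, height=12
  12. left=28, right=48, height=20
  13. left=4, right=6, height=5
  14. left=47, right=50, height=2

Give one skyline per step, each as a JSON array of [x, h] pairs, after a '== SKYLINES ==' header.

== SKYLINES ==
[[17,10],[23,0]]
[[17,10],[23,5],[43,0]]
[[7,10],[10,0],[17,10],[23,5],[43,0]]
[[7,10],[10,0],[17,10],[23,5],[43,0]]
[[7,10],[10,0],[11,12],[17,10],[23,5],[43,0]]
[[7,10],[10,0],[11,12],[19,10],[23,5],[43,0]]
[[7,10],[10,0],[11,12],[19,10],[23,5],[43,0],[48,2],[50,0]]
[[7,10],[10,0],[11,12],[19,10],[23,5],[43,0],[48,2],[50,0]]
[[7,10],[10,0],[11,12],[19,10],[23,5],[43,2],[44,0],[48,2],[50,0]]
[[7,10],[10,0],[11,12],[19,10],[23,5],[43,2],[44,0],[48,2],[50,0]]
[[7,10],[10,0],[11,12],[19,10],[23,5],[39,12],[50,0]]
[[7,10],[10,0],[11,12],[19,10],[23,5],[28,20],[48,12],[50,0]]
[[4,5],[6,0],[7,10],[10,0],[11,12],[19,10],[23,5],[28,20],[48,12],[50,0]]
[[4,5],[6,0],[7,10],[10,0],[11,12],[19,10],[23,5],[28,20],[48,12],[50,0]]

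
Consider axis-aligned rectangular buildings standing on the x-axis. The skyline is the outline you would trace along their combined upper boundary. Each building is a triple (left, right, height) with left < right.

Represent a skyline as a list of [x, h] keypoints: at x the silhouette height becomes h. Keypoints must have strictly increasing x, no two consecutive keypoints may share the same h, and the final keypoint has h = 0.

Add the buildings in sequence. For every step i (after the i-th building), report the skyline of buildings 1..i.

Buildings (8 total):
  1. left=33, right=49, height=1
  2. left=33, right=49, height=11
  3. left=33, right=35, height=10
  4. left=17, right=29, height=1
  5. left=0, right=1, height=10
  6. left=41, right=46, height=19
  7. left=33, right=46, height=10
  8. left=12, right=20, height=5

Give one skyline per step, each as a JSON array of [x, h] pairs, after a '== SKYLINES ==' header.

== SKYLINES ==
[[33,1],[49,0]]
[[33,11],[49,0]]
[[33,11],[49,0]]
[[17,1],[29,0],[33,11],[49,0]]
[[0,10],[1,0],[17,1],[29,0],[33,11],[49,0]]
[[0,10],[1,0],[17,1],[29,0],[33,11],[41,19],[46,11],[49,0]]
[[0,10],[1,0],[17,1],[29,0],[33,11],[41,19],[46,11],[49,0]]
[[0,10],[1,0],[12,5],[20,1],[29,0],[33,11],[41,19],[46,11],[49,0]]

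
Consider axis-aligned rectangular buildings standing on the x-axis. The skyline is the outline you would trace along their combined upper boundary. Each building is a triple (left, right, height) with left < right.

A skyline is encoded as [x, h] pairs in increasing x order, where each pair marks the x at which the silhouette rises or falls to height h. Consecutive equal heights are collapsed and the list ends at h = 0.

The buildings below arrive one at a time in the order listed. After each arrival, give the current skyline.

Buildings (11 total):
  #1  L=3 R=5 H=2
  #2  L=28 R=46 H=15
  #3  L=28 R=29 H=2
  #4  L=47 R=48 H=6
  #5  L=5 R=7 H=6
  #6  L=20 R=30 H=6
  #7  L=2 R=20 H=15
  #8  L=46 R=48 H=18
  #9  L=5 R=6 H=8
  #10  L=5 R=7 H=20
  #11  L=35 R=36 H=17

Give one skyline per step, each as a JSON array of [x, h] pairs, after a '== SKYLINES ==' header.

== SKYLINES ==
[[3,2],[5,0]]
[[3,2],[5,0],[28,15],[46,0]]
[[3,2],[5,0],[28,15],[46,0]]
[[3,2],[5,0],[28,15],[46,0],[47,6],[48,0]]
[[3,2],[5,6],[7,0],[28,15],[46,0],[47,6],[48,0]]
[[3,2],[5,6],[7,0],[20,6],[28,15],[46,0],[47,6],[48,0]]
[[2,15],[20,6],[28,15],[46,0],[47,6],[48,0]]
[[2,15],[20,6],[28,15],[46,18],[48,0]]
[[2,15],[20,6],[28,15],[46,18],[48,0]]
[[2,15],[5,20],[7,15],[20,6],[28,15],[46,18],[48,0]]
[[2,15],[5,20],[7,15],[20,6],[28,15],[35,17],[36,15],[46,18],[48,0]]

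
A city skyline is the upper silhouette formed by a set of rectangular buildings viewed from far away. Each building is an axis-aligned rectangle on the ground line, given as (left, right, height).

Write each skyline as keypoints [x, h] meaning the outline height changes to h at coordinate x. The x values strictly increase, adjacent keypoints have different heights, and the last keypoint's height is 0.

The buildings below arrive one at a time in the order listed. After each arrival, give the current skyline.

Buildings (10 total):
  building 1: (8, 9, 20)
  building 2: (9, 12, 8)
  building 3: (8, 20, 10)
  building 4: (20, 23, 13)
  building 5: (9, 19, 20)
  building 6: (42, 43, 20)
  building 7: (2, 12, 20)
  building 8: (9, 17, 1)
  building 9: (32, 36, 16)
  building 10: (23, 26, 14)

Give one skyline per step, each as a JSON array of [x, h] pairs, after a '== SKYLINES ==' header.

== SKYLINES ==
[[8,20],[9,0]]
[[8,20],[9,8],[12,0]]
[[8,20],[9,10],[20,0]]
[[8,20],[9,10],[20,13],[23,0]]
[[8,20],[19,10],[20,13],[23,0]]
[[8,20],[19,10],[20,13],[23,0],[42,20],[43,0]]
[[2,20],[19,10],[20,13],[23,0],[42,20],[43,0]]
[[2,20],[19,10],[20,13],[23,0],[42,20],[43,0]]
[[2,20],[19,10],[20,13],[23,0],[32,16],[36,0],[42,20],[43,0]]
[[2,20],[19,10],[20,13],[23,14],[26,0],[32,16],[36,0],[42,20],[43,0]]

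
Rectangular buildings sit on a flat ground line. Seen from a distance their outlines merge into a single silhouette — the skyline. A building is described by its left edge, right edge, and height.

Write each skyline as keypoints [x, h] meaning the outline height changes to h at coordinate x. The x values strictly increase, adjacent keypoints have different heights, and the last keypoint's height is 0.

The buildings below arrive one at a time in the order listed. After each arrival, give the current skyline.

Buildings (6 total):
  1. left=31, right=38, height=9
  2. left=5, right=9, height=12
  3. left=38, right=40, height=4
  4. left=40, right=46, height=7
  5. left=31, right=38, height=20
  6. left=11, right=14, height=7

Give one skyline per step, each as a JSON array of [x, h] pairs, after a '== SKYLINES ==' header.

== SKYLINES ==
[[31,9],[38,0]]
[[5,12],[9,0],[31,9],[38,0]]
[[5,12],[9,0],[31,9],[38,4],[40,0]]
[[5,12],[9,0],[31,9],[38,4],[40,7],[46,0]]
[[5,12],[9,0],[31,20],[38,4],[40,7],[46,0]]
[[5,12],[9,0],[11,7],[14,0],[31,20],[38,4],[40,7],[46,0]]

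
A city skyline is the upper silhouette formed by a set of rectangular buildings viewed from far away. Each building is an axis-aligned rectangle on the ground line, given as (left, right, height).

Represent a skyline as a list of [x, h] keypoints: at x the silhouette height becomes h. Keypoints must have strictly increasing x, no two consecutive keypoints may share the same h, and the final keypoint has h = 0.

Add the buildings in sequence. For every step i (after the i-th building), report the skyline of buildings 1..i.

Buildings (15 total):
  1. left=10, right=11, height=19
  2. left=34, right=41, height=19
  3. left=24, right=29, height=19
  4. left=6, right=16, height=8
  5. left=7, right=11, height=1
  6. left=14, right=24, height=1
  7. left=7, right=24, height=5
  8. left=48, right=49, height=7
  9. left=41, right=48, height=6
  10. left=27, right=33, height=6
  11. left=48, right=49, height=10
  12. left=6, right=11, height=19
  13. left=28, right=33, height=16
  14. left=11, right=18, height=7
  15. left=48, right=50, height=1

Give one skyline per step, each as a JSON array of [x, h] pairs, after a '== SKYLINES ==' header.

== SKYLINES ==
[[10,19],[11,0]]
[[10,19],[11,0],[34,19],[41,0]]
[[10,19],[11,0],[24,19],[29,0],[34,19],[41,0]]
[[6,8],[10,19],[11,8],[16,0],[24,19],[29,0],[34,19],[41,0]]
[[6,8],[10,19],[11,8],[16,0],[24,19],[29,0],[34,19],[41,0]]
[[6,8],[10,19],[11,8],[16,1],[24,19],[29,0],[34,19],[41,0]]
[[6,8],[10,19],[11,8],[16,5],[24,19],[29,0],[34,19],[41,0]]
[[6,8],[10,19],[11,8],[16,5],[24,19],[29,0],[34,19],[41,0],[48,7],[49,0]]
[[6,8],[10,19],[11,8],[16,5],[24,19],[29,0],[34,19],[41,6],[48,7],[49,0]]
[[6,8],[10,19],[11,8],[16,5],[24,19],[29,6],[33,0],[34,19],[41,6],[48,7],[49,0]]
[[6,8],[10,19],[11,8],[16,5],[24,19],[29,6],[33,0],[34,19],[41,6],[48,10],[49,0]]
[[6,19],[11,8],[16,5],[24,19],[29,6],[33,0],[34,19],[41,6],[48,10],[49,0]]
[[6,19],[11,8],[16,5],[24,19],[29,16],[33,0],[34,19],[41,6],[48,10],[49,0]]
[[6,19],[11,8],[16,7],[18,5],[24,19],[29,16],[33,0],[34,19],[41,6],[48,10],[49,0]]
[[6,19],[11,8],[16,7],[18,5],[24,19],[29,16],[33,0],[34,19],[41,6],[48,10],[49,1],[50,0]]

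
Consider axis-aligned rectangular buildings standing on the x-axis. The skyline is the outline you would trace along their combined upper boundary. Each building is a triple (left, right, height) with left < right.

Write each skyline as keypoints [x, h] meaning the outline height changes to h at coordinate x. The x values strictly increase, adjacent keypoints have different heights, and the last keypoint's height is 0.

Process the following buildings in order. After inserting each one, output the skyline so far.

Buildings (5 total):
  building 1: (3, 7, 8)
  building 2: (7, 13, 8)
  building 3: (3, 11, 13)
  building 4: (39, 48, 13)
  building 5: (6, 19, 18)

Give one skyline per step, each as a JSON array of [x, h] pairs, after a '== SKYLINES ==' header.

== SKYLINES ==
[[3,8],[7,0]]
[[3,8],[13,0]]
[[3,13],[11,8],[13,0]]
[[3,13],[11,8],[13,0],[39,13],[48,0]]
[[3,13],[6,18],[19,0],[39,13],[48,0]]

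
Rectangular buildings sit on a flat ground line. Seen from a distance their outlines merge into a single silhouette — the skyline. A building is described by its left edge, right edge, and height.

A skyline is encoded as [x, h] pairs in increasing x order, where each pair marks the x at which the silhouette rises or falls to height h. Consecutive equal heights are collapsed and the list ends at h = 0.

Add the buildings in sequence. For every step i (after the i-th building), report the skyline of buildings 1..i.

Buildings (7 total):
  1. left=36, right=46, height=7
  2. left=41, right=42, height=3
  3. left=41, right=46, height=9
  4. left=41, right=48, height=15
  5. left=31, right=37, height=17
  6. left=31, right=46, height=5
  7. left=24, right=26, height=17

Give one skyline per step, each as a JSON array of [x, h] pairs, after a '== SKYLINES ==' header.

== SKYLINES ==
[[36,7],[46,0]]
[[36,7],[46,0]]
[[36,7],[41,9],[46,0]]
[[36,7],[41,15],[48,0]]
[[31,17],[37,7],[41,15],[48,0]]
[[31,17],[37,7],[41,15],[48,0]]
[[24,17],[26,0],[31,17],[37,7],[41,15],[48,0]]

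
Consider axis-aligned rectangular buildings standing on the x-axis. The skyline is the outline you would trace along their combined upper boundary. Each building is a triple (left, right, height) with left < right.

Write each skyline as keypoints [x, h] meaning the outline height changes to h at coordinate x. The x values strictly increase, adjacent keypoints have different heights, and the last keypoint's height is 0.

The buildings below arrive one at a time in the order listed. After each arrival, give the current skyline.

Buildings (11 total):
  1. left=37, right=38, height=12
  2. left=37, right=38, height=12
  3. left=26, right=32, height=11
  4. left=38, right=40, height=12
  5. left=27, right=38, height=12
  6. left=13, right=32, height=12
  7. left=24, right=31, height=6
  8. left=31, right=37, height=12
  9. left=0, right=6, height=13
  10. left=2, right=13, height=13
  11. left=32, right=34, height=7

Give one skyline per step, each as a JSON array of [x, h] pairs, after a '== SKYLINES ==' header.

== SKYLINES ==
[[37,12],[38,0]]
[[37,12],[38,0]]
[[26,11],[32,0],[37,12],[38,0]]
[[26,11],[32,0],[37,12],[40,0]]
[[26,11],[27,12],[40,0]]
[[13,12],[40,0]]
[[13,12],[40,0]]
[[13,12],[40,0]]
[[0,13],[6,0],[13,12],[40,0]]
[[0,13],[13,12],[40,0]]
[[0,13],[13,12],[40,0]]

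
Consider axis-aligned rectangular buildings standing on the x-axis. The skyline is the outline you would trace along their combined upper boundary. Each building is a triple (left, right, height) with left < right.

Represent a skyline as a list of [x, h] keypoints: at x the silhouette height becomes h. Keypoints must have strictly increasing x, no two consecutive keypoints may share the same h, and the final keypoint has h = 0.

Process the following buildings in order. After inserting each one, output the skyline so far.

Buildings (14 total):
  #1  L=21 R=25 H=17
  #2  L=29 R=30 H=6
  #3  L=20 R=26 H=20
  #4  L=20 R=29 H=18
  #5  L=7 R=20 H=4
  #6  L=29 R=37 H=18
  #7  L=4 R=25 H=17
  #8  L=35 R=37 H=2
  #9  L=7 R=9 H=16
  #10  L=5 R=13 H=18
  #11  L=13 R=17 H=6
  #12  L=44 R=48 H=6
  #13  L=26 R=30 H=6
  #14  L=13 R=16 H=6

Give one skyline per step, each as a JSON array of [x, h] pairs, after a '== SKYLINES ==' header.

== SKYLINES ==
[[21,17],[25,0]]
[[21,17],[25,0],[29,6],[30,0]]
[[20,20],[26,0],[29,6],[30,0]]
[[20,20],[26,18],[29,6],[30,0]]
[[7,4],[20,20],[26,18],[29,6],[30,0]]
[[7,4],[20,20],[26,18],[37,0]]
[[4,17],[20,20],[26,18],[37,0]]
[[4,17],[20,20],[26,18],[37,0]]
[[4,17],[20,20],[26,18],[37,0]]
[[4,17],[5,18],[13,17],[20,20],[26,18],[37,0]]
[[4,17],[5,18],[13,17],[20,20],[26,18],[37,0]]
[[4,17],[5,18],[13,17],[20,20],[26,18],[37,0],[44,6],[48,0]]
[[4,17],[5,18],[13,17],[20,20],[26,18],[37,0],[44,6],[48,0]]
[[4,17],[5,18],[13,17],[20,20],[26,18],[37,0],[44,6],[48,0]]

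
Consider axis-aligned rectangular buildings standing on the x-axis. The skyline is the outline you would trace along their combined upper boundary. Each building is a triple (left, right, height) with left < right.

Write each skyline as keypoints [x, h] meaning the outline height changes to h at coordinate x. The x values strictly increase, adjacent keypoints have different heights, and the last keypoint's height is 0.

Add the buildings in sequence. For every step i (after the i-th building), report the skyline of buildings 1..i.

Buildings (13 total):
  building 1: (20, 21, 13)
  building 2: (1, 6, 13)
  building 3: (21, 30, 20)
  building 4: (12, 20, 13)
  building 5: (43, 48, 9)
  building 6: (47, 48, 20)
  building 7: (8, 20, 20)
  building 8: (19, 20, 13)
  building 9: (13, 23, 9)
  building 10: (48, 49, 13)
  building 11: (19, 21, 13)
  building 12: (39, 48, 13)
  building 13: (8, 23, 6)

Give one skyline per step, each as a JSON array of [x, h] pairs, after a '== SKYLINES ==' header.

== SKYLINES ==
[[20,13],[21,0]]
[[1,13],[6,0],[20,13],[21,0]]
[[1,13],[6,0],[20,13],[21,20],[30,0]]
[[1,13],[6,0],[12,13],[21,20],[30,0]]
[[1,13],[6,0],[12,13],[21,20],[30,0],[43,9],[48,0]]
[[1,13],[6,0],[12,13],[21,20],[30,0],[43,9],[47,20],[48,0]]
[[1,13],[6,0],[8,20],[20,13],[21,20],[30,0],[43,9],[47,20],[48,0]]
[[1,13],[6,0],[8,20],[20,13],[21,20],[30,0],[43,9],[47,20],[48,0]]
[[1,13],[6,0],[8,20],[20,13],[21,20],[30,0],[43,9],[47,20],[48,0]]
[[1,13],[6,0],[8,20],[20,13],[21,20],[30,0],[43,9],[47,20],[48,13],[49,0]]
[[1,13],[6,0],[8,20],[20,13],[21,20],[30,0],[43,9],[47,20],[48,13],[49,0]]
[[1,13],[6,0],[8,20],[20,13],[21,20],[30,0],[39,13],[47,20],[48,13],[49,0]]
[[1,13],[6,0],[8,20],[20,13],[21,20],[30,0],[39,13],[47,20],[48,13],[49,0]]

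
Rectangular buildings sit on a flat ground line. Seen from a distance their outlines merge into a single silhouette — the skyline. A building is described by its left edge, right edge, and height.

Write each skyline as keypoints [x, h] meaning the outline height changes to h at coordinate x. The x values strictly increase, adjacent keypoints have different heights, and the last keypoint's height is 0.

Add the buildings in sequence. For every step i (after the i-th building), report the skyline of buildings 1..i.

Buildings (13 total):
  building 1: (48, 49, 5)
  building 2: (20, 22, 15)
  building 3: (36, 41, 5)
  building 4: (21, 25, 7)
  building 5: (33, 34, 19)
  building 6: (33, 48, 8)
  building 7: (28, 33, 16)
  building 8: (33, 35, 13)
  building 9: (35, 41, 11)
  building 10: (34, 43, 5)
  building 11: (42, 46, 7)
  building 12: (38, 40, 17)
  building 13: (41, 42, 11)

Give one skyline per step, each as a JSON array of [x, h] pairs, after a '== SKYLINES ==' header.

== SKYLINES ==
[[48,5],[49,0]]
[[20,15],[22,0],[48,5],[49,0]]
[[20,15],[22,0],[36,5],[41,0],[48,5],[49,0]]
[[20,15],[22,7],[25,0],[36,5],[41,0],[48,5],[49,0]]
[[20,15],[22,7],[25,0],[33,19],[34,0],[36,5],[41,0],[48,5],[49,0]]
[[20,15],[22,7],[25,0],[33,19],[34,8],[48,5],[49,0]]
[[20,15],[22,7],[25,0],[28,16],[33,19],[34,8],[48,5],[49,0]]
[[20,15],[22,7],[25,0],[28,16],[33,19],[34,13],[35,8],[48,5],[49,0]]
[[20,15],[22,7],[25,0],[28,16],[33,19],[34,13],[35,11],[41,8],[48,5],[49,0]]
[[20,15],[22,7],[25,0],[28,16],[33,19],[34,13],[35,11],[41,8],[48,5],[49,0]]
[[20,15],[22,7],[25,0],[28,16],[33,19],[34,13],[35,11],[41,8],[48,5],[49,0]]
[[20,15],[22,7],[25,0],[28,16],[33,19],[34,13],[35,11],[38,17],[40,11],[41,8],[48,5],[49,0]]
[[20,15],[22,7],[25,0],[28,16],[33,19],[34,13],[35,11],[38,17],[40,11],[42,8],[48,5],[49,0]]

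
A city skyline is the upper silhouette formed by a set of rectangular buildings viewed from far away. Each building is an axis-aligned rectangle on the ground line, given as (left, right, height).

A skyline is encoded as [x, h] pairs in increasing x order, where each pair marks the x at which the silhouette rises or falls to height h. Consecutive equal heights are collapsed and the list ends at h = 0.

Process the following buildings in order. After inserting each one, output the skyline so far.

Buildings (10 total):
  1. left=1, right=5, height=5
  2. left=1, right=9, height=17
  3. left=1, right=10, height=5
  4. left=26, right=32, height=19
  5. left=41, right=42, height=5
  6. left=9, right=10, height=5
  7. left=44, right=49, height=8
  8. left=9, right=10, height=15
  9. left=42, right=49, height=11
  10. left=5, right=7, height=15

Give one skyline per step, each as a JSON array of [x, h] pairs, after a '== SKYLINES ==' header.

== SKYLINES ==
[[1,5],[5,0]]
[[1,17],[9,0]]
[[1,17],[9,5],[10,0]]
[[1,17],[9,5],[10,0],[26,19],[32,0]]
[[1,17],[9,5],[10,0],[26,19],[32,0],[41,5],[42,0]]
[[1,17],[9,5],[10,0],[26,19],[32,0],[41,5],[42,0]]
[[1,17],[9,5],[10,0],[26,19],[32,0],[41,5],[42,0],[44,8],[49,0]]
[[1,17],[9,15],[10,0],[26,19],[32,0],[41,5],[42,0],[44,8],[49,0]]
[[1,17],[9,15],[10,0],[26,19],[32,0],[41,5],[42,11],[49,0]]
[[1,17],[9,15],[10,0],[26,19],[32,0],[41,5],[42,11],[49,0]]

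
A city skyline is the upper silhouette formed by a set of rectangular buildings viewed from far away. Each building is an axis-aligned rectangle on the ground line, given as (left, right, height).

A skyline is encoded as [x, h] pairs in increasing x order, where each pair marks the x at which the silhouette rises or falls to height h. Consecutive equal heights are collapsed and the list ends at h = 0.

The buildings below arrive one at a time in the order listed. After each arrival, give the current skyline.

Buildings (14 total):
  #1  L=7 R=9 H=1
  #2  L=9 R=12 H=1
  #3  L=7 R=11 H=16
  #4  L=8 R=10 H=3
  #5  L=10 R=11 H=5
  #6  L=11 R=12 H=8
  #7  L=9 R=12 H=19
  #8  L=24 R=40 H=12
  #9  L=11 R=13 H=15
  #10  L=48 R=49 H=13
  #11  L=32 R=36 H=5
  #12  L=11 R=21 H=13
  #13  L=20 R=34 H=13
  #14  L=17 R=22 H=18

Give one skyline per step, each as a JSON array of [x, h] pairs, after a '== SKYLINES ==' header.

== SKYLINES ==
[[7,1],[9,0]]
[[7,1],[12,0]]
[[7,16],[11,1],[12,0]]
[[7,16],[11,1],[12,0]]
[[7,16],[11,1],[12,0]]
[[7,16],[11,8],[12,0]]
[[7,16],[9,19],[12,0]]
[[7,16],[9,19],[12,0],[24,12],[40,0]]
[[7,16],[9,19],[12,15],[13,0],[24,12],[40,0]]
[[7,16],[9,19],[12,15],[13,0],[24,12],[40,0],[48,13],[49,0]]
[[7,16],[9,19],[12,15],[13,0],[24,12],[40,0],[48,13],[49,0]]
[[7,16],[9,19],[12,15],[13,13],[21,0],[24,12],[40,0],[48,13],[49,0]]
[[7,16],[9,19],[12,15],[13,13],[34,12],[40,0],[48,13],[49,0]]
[[7,16],[9,19],[12,15],[13,13],[17,18],[22,13],[34,12],[40,0],[48,13],[49,0]]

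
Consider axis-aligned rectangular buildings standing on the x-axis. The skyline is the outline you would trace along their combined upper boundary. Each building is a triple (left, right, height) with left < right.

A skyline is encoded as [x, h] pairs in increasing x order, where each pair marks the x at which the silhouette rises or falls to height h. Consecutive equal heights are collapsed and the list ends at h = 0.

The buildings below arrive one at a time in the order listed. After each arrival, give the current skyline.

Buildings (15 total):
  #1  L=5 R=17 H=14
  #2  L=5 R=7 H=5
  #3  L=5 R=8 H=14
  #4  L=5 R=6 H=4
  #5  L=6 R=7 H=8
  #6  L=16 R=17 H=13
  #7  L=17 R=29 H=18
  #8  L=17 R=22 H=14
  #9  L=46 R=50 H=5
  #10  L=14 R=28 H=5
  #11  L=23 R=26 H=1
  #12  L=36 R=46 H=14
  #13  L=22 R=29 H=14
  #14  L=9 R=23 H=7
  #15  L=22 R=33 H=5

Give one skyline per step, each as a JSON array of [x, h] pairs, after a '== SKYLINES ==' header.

== SKYLINES ==
[[5,14],[17,0]]
[[5,14],[17,0]]
[[5,14],[17,0]]
[[5,14],[17,0]]
[[5,14],[17,0]]
[[5,14],[17,0]]
[[5,14],[17,18],[29,0]]
[[5,14],[17,18],[29,0]]
[[5,14],[17,18],[29,0],[46,5],[50,0]]
[[5,14],[17,18],[29,0],[46,5],[50,0]]
[[5,14],[17,18],[29,0],[46,5],[50,0]]
[[5,14],[17,18],[29,0],[36,14],[46,5],[50,0]]
[[5,14],[17,18],[29,0],[36,14],[46,5],[50,0]]
[[5,14],[17,18],[29,0],[36,14],[46,5],[50,0]]
[[5,14],[17,18],[29,5],[33,0],[36,14],[46,5],[50,0]]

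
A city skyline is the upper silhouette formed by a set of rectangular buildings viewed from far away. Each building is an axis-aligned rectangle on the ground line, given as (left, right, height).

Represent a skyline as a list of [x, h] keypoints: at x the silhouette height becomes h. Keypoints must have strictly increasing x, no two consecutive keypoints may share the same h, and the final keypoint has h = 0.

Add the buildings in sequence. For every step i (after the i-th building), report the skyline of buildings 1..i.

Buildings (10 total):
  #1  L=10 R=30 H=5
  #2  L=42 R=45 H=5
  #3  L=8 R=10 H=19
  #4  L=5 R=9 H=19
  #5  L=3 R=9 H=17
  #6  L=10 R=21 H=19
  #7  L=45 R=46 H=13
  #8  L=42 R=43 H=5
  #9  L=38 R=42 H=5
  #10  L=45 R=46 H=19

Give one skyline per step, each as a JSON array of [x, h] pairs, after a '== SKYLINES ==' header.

== SKYLINES ==
[[10,5],[30,0]]
[[10,5],[30,0],[42,5],[45,0]]
[[8,19],[10,5],[30,0],[42,5],[45,0]]
[[5,19],[10,5],[30,0],[42,5],[45,0]]
[[3,17],[5,19],[10,5],[30,0],[42,5],[45,0]]
[[3,17],[5,19],[21,5],[30,0],[42,5],[45,0]]
[[3,17],[5,19],[21,5],[30,0],[42,5],[45,13],[46,0]]
[[3,17],[5,19],[21,5],[30,0],[42,5],[45,13],[46,0]]
[[3,17],[5,19],[21,5],[30,0],[38,5],[45,13],[46,0]]
[[3,17],[5,19],[21,5],[30,0],[38,5],[45,19],[46,0]]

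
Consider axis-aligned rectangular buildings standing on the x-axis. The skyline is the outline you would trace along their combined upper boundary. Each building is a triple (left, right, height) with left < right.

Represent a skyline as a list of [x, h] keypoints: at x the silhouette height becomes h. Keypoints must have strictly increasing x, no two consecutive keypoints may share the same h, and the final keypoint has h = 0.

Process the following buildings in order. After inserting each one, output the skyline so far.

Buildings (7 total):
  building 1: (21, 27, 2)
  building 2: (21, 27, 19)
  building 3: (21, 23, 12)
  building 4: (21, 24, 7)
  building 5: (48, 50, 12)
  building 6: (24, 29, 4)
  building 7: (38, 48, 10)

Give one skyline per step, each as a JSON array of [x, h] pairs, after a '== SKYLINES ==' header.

== SKYLINES ==
[[21,2],[27,0]]
[[21,19],[27,0]]
[[21,19],[27,0]]
[[21,19],[27,0]]
[[21,19],[27,0],[48,12],[50,0]]
[[21,19],[27,4],[29,0],[48,12],[50,0]]
[[21,19],[27,4],[29,0],[38,10],[48,12],[50,0]]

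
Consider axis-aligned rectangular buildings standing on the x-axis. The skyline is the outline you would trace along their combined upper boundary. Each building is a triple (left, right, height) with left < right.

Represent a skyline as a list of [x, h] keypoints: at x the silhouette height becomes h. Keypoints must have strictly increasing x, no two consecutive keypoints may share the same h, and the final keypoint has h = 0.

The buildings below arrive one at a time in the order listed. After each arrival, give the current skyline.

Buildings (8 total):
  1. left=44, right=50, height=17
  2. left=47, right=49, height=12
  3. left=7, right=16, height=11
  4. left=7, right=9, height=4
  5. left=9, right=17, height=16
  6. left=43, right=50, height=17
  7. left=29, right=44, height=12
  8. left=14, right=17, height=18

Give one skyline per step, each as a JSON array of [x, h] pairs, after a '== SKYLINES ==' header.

== SKYLINES ==
[[44,17],[50,0]]
[[44,17],[50,0]]
[[7,11],[16,0],[44,17],[50,0]]
[[7,11],[16,0],[44,17],[50,0]]
[[7,11],[9,16],[17,0],[44,17],[50,0]]
[[7,11],[9,16],[17,0],[43,17],[50,0]]
[[7,11],[9,16],[17,0],[29,12],[43,17],[50,0]]
[[7,11],[9,16],[14,18],[17,0],[29,12],[43,17],[50,0]]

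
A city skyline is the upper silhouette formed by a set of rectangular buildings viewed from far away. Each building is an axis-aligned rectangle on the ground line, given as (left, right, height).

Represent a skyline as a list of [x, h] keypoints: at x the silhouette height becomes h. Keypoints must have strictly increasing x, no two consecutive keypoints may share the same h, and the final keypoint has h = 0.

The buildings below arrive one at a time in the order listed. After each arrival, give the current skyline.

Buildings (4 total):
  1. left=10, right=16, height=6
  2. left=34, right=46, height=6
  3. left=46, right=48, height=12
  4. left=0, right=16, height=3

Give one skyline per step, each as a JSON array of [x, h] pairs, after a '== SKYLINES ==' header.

== SKYLINES ==
[[10,6],[16,0]]
[[10,6],[16,0],[34,6],[46,0]]
[[10,6],[16,0],[34,6],[46,12],[48,0]]
[[0,3],[10,6],[16,0],[34,6],[46,12],[48,0]]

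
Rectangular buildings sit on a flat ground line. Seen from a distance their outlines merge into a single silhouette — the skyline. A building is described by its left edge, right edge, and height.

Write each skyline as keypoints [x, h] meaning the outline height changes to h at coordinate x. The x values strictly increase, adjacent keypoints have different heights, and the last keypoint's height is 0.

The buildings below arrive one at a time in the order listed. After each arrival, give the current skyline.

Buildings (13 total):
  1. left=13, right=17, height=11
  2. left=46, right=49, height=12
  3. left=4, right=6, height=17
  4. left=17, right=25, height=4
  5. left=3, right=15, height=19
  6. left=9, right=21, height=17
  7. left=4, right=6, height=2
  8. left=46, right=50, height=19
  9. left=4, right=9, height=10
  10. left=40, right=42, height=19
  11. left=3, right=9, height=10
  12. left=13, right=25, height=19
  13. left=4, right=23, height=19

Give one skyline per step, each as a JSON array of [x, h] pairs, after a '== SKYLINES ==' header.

== SKYLINES ==
[[13,11],[17,0]]
[[13,11],[17,0],[46,12],[49,0]]
[[4,17],[6,0],[13,11],[17,0],[46,12],[49,0]]
[[4,17],[6,0],[13,11],[17,4],[25,0],[46,12],[49,0]]
[[3,19],[15,11],[17,4],[25,0],[46,12],[49,0]]
[[3,19],[15,17],[21,4],[25,0],[46,12],[49,0]]
[[3,19],[15,17],[21,4],[25,0],[46,12],[49,0]]
[[3,19],[15,17],[21,4],[25,0],[46,19],[50,0]]
[[3,19],[15,17],[21,4],[25,0],[46,19],[50,0]]
[[3,19],[15,17],[21,4],[25,0],[40,19],[42,0],[46,19],[50,0]]
[[3,19],[15,17],[21,4],[25,0],[40,19],[42,0],[46,19],[50,0]]
[[3,19],[25,0],[40,19],[42,0],[46,19],[50,0]]
[[3,19],[25,0],[40,19],[42,0],[46,19],[50,0]]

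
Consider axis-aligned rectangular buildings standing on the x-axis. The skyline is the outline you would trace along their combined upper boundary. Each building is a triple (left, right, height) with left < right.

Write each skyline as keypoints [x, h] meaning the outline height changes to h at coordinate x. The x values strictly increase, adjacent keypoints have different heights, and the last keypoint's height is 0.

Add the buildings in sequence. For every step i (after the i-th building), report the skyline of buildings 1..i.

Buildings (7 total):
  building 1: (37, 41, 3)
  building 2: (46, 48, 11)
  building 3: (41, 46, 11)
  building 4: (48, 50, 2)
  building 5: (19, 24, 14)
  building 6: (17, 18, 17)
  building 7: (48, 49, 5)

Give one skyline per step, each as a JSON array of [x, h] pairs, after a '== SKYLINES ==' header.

== SKYLINES ==
[[37,3],[41,0]]
[[37,3],[41,0],[46,11],[48,0]]
[[37,3],[41,11],[48,0]]
[[37,3],[41,11],[48,2],[50,0]]
[[19,14],[24,0],[37,3],[41,11],[48,2],[50,0]]
[[17,17],[18,0],[19,14],[24,0],[37,3],[41,11],[48,2],[50,0]]
[[17,17],[18,0],[19,14],[24,0],[37,3],[41,11],[48,5],[49,2],[50,0]]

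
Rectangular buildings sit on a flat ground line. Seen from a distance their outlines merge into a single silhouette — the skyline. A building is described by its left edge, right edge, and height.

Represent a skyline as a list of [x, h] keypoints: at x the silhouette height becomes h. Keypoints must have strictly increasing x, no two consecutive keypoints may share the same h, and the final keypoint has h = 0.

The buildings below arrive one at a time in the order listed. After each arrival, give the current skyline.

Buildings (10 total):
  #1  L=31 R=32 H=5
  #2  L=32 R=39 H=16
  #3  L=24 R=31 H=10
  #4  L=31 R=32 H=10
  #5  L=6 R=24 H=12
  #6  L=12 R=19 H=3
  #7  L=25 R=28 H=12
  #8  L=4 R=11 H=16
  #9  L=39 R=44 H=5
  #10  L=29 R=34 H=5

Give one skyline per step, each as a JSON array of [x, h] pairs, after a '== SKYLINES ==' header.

== SKYLINES ==
[[31,5],[32,0]]
[[31,5],[32,16],[39,0]]
[[24,10],[31,5],[32,16],[39,0]]
[[24,10],[32,16],[39,0]]
[[6,12],[24,10],[32,16],[39,0]]
[[6,12],[24,10],[32,16],[39,0]]
[[6,12],[24,10],[25,12],[28,10],[32,16],[39,0]]
[[4,16],[11,12],[24,10],[25,12],[28,10],[32,16],[39,0]]
[[4,16],[11,12],[24,10],[25,12],[28,10],[32,16],[39,5],[44,0]]
[[4,16],[11,12],[24,10],[25,12],[28,10],[32,16],[39,5],[44,0]]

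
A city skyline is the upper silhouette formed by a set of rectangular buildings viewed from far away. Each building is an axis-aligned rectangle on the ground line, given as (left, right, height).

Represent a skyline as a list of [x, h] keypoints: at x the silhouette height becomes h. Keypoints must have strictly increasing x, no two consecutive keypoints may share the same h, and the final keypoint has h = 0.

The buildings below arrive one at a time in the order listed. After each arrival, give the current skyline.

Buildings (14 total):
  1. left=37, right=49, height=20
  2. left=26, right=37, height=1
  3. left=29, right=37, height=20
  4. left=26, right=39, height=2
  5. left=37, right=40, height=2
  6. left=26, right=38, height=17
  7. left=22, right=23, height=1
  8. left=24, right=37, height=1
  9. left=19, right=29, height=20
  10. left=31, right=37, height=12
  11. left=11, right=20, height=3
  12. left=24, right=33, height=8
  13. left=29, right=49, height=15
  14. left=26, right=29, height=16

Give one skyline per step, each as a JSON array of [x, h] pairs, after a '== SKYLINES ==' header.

== SKYLINES ==
[[37,20],[49,0]]
[[26,1],[37,20],[49,0]]
[[26,1],[29,20],[49,0]]
[[26,2],[29,20],[49,0]]
[[26,2],[29,20],[49,0]]
[[26,17],[29,20],[49,0]]
[[22,1],[23,0],[26,17],[29,20],[49,0]]
[[22,1],[23,0],[24,1],[26,17],[29,20],[49,0]]
[[19,20],[49,0]]
[[19,20],[49,0]]
[[11,3],[19,20],[49,0]]
[[11,3],[19,20],[49,0]]
[[11,3],[19,20],[49,0]]
[[11,3],[19,20],[49,0]]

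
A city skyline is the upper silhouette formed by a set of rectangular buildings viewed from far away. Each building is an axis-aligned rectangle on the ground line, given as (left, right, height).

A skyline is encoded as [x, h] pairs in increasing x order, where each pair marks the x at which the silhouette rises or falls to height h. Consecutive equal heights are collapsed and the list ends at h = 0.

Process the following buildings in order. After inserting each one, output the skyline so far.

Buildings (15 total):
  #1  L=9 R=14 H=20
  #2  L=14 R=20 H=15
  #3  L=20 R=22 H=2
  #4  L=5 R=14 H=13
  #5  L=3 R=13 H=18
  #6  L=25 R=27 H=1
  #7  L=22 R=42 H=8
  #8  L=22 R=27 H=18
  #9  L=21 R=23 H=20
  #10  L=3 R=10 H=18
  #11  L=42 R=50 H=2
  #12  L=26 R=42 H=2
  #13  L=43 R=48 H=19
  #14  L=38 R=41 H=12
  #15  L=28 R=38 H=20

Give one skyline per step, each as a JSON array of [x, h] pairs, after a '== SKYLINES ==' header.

== SKYLINES ==
[[9,20],[14,0]]
[[9,20],[14,15],[20,0]]
[[9,20],[14,15],[20,2],[22,0]]
[[5,13],[9,20],[14,15],[20,2],[22,0]]
[[3,18],[9,20],[14,15],[20,2],[22,0]]
[[3,18],[9,20],[14,15],[20,2],[22,0],[25,1],[27,0]]
[[3,18],[9,20],[14,15],[20,2],[22,8],[42,0]]
[[3,18],[9,20],[14,15],[20,2],[22,18],[27,8],[42,0]]
[[3,18],[9,20],[14,15],[20,2],[21,20],[23,18],[27,8],[42,0]]
[[3,18],[9,20],[14,15],[20,2],[21,20],[23,18],[27,8],[42,0]]
[[3,18],[9,20],[14,15],[20,2],[21,20],[23,18],[27,8],[42,2],[50,0]]
[[3,18],[9,20],[14,15],[20,2],[21,20],[23,18],[27,8],[42,2],[50,0]]
[[3,18],[9,20],[14,15],[20,2],[21,20],[23,18],[27,8],[42,2],[43,19],[48,2],[50,0]]
[[3,18],[9,20],[14,15],[20,2],[21,20],[23,18],[27,8],[38,12],[41,8],[42,2],[43,19],[48,2],[50,0]]
[[3,18],[9,20],[14,15],[20,2],[21,20],[23,18],[27,8],[28,20],[38,12],[41,8],[42,2],[43,19],[48,2],[50,0]]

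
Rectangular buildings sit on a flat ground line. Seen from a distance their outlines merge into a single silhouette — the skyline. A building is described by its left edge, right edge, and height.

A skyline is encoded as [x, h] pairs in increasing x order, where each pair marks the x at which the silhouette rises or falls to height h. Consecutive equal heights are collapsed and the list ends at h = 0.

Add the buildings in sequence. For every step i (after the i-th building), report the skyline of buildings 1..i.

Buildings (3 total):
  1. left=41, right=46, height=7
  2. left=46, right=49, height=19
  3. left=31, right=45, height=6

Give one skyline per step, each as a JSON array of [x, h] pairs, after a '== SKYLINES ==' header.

== SKYLINES ==
[[41,7],[46,0]]
[[41,7],[46,19],[49,0]]
[[31,6],[41,7],[46,19],[49,0]]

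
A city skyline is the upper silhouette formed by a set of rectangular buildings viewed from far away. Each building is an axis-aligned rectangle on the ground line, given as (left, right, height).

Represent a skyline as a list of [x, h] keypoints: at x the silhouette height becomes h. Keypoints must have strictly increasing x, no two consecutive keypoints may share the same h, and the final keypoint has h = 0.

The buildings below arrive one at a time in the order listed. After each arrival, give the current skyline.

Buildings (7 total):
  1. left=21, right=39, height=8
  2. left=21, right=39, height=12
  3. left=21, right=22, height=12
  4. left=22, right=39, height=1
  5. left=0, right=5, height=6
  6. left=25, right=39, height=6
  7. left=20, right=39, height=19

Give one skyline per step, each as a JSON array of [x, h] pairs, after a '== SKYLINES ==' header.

== SKYLINES ==
[[21,8],[39,0]]
[[21,12],[39,0]]
[[21,12],[39,0]]
[[21,12],[39,0]]
[[0,6],[5,0],[21,12],[39,0]]
[[0,6],[5,0],[21,12],[39,0]]
[[0,6],[5,0],[20,19],[39,0]]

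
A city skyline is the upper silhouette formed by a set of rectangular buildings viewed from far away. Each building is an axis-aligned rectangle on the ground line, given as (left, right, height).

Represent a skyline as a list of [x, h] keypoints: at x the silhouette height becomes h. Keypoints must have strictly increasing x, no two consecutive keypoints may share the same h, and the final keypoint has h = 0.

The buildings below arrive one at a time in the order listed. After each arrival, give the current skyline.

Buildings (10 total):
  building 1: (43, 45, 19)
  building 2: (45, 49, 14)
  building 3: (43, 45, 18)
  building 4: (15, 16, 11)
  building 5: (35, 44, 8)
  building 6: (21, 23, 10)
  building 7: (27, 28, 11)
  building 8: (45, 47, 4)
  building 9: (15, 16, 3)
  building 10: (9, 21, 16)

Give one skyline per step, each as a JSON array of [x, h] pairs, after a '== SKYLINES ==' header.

== SKYLINES ==
[[43,19],[45,0]]
[[43,19],[45,14],[49,0]]
[[43,19],[45,14],[49,0]]
[[15,11],[16,0],[43,19],[45,14],[49,0]]
[[15,11],[16,0],[35,8],[43,19],[45,14],[49,0]]
[[15,11],[16,0],[21,10],[23,0],[35,8],[43,19],[45,14],[49,0]]
[[15,11],[16,0],[21,10],[23,0],[27,11],[28,0],[35,8],[43,19],[45,14],[49,0]]
[[15,11],[16,0],[21,10],[23,0],[27,11],[28,0],[35,8],[43,19],[45,14],[49,0]]
[[15,11],[16,0],[21,10],[23,0],[27,11],[28,0],[35,8],[43,19],[45,14],[49,0]]
[[9,16],[21,10],[23,0],[27,11],[28,0],[35,8],[43,19],[45,14],[49,0]]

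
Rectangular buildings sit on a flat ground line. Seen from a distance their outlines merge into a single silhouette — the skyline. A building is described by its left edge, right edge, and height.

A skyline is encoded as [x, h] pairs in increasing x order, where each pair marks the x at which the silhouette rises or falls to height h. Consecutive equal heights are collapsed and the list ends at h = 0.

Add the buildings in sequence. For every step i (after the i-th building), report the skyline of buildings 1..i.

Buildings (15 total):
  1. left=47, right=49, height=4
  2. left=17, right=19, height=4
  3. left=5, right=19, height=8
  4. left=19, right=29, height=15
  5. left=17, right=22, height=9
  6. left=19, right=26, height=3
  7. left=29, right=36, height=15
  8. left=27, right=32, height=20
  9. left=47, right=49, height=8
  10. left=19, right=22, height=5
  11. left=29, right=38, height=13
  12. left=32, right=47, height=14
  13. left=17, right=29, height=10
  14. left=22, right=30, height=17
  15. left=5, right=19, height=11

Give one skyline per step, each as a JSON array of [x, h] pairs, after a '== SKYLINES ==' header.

== SKYLINES ==
[[47,4],[49,0]]
[[17,4],[19,0],[47,4],[49,0]]
[[5,8],[19,0],[47,4],[49,0]]
[[5,8],[19,15],[29,0],[47,4],[49,0]]
[[5,8],[17,9],[19,15],[29,0],[47,4],[49,0]]
[[5,8],[17,9],[19,15],[29,0],[47,4],[49,0]]
[[5,8],[17,9],[19,15],[36,0],[47,4],[49,0]]
[[5,8],[17,9],[19,15],[27,20],[32,15],[36,0],[47,4],[49,0]]
[[5,8],[17,9],[19,15],[27,20],[32,15],[36,0],[47,8],[49,0]]
[[5,8],[17,9],[19,15],[27,20],[32,15],[36,0],[47,8],[49,0]]
[[5,8],[17,9],[19,15],[27,20],[32,15],[36,13],[38,0],[47,8],[49,0]]
[[5,8],[17,9],[19,15],[27,20],[32,15],[36,14],[47,8],[49,0]]
[[5,8],[17,10],[19,15],[27,20],[32,15],[36,14],[47,8],[49,0]]
[[5,8],[17,10],[19,15],[22,17],[27,20],[32,15],[36,14],[47,8],[49,0]]
[[5,11],[19,15],[22,17],[27,20],[32,15],[36,14],[47,8],[49,0]]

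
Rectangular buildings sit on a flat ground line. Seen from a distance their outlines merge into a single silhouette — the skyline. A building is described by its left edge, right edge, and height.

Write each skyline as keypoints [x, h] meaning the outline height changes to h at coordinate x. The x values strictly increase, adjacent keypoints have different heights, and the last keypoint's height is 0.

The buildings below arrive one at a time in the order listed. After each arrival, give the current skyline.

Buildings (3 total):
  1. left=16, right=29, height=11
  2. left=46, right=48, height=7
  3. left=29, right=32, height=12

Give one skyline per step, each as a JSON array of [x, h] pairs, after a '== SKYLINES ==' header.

== SKYLINES ==
[[16,11],[29,0]]
[[16,11],[29,0],[46,7],[48,0]]
[[16,11],[29,12],[32,0],[46,7],[48,0]]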